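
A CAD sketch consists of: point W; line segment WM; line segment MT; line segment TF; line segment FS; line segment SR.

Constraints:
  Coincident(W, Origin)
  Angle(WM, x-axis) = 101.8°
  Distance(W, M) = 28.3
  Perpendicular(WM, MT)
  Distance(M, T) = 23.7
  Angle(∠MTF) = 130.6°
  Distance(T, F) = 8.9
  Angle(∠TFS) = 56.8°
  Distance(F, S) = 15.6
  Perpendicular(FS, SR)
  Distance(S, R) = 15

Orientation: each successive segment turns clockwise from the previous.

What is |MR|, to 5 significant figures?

13.545

W is at the origin; WM runs at 101.8° with length 28.3, so M = (-5.7872, 27.702). The perpendicularity gives MT at right angles to WM, so MT runs at 11.800°; with |MT| = 23.7, T = (17.412, 32.549). ∠MTF = 130.6° gives TF at -37.600° from the x-axis; with |TF| = 8.9, F = (24.463, 27.118). ∠TFS = 56.8° gives FS at -160.80° from the x-axis; with |FS| = 15.6, S = (9.7310, 21.988). FS ⟂ SR, so SR runs at 109.20°; with |SR| = 15.0, R = (4.7980, 36.154). Then |MR| = |R − M| = 13.545.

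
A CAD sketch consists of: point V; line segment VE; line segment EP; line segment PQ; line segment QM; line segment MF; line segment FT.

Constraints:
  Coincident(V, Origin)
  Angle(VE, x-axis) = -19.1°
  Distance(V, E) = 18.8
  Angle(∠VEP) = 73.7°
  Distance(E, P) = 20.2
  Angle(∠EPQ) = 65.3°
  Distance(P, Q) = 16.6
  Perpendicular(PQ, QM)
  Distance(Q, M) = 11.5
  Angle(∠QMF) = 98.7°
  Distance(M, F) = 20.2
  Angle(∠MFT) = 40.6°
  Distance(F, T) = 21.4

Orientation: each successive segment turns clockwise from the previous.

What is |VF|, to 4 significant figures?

27.36

V is at the origin; VE runs at -19.1° with length 18.8, so E = (17.77, -6.152). ∠VEP = 73.7° gives EP at -125.4° from the x-axis; with |EP| = 20.2, P = (6.064, -22.62). ∠EPQ = 65.3° gives PQ at 119.9° from the x-axis; with |PQ| = 16.6, Q = (-2.211, -8.227). The perpendicularity gives QM at right angles to PQ, so QM runs at 29.90°; with |QM| = 11.5, M = (7.758, -2.494). ∠QMF = 98.7° gives MF at -51.40° from the x-axis; with |MF| = 20.2, F = (20.36, -18.28). Then |VF| = |F − V| = 27.36.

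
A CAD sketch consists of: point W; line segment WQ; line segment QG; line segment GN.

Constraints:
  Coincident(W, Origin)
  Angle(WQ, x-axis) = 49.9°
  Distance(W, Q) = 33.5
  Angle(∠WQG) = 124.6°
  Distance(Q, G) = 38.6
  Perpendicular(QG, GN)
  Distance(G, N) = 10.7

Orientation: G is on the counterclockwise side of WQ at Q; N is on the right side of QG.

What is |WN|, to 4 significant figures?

69.18

W is at the origin; WQ runs at 49.9° with length 33.5, so Q = 33.5·(cos 49.9°, sin 49.9°) = (21.58, 25.62). ∠WQG = 124.6°, so QG runs at 49.9° + (180° − 124.6°) = 105.3° from the x-axis; with |QG| = 38.6, G = Q + 38.6·(cos 105.3°, sin 105.3°) = (11.39, 62.86). QG is perpendicular to GN; with |GN| = 10.7 on the right of QG, N = G + 10.7·(0.9646, 0.2639) = (21.71, 65.68). Then |WN| = |N − W| = 69.18.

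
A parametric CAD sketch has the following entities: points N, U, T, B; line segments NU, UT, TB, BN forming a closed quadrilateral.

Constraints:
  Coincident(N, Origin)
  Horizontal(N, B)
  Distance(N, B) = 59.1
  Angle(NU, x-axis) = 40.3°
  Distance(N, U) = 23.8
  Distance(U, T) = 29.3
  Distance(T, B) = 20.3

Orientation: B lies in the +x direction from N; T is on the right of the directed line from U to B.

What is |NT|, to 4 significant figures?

39.67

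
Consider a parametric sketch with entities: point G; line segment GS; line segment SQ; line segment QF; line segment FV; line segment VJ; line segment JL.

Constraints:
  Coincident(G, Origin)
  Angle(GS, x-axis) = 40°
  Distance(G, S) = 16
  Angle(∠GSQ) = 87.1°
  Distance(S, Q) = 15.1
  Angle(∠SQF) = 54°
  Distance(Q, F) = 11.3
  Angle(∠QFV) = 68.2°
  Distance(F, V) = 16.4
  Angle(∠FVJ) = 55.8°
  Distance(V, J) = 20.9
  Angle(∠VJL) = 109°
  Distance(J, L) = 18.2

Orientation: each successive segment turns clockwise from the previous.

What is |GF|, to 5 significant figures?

10.259

G is at the origin; GS runs at 40.0° with length 16.0, so S = (12.257, 10.285). ∠GSQ = 87.1° gives SQ at -52.900° from the x-axis; with |SQ| = 15.1, Q = (21.365, -1.7589). ∠SQF = 54.0° gives QF at -178.90° from the x-axis; with |QF| = 11.3, F = (10.067, -1.9758). Then |GF| = |F − G| = 10.259.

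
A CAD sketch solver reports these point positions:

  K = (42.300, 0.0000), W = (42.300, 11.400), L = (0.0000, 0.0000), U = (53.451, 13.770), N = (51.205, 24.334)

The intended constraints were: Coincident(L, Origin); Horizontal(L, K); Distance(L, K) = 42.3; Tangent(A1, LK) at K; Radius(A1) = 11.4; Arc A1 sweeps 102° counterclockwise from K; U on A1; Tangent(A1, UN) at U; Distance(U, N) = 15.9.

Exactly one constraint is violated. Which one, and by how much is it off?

Distance(U, N) = 15.9 — off by 5.10.

L = (0.00, 0.00) ✓; L.y = 0.00, K.y = 0.00 ✓; |LK| = 42.30 ✓; ∠(WK, KL) = 90.00° ✓; |WK| = 11.40 ✓; bearing(W→U) − bearing(W→K) = 102.0° ✓; |WU| = 11.40 ✓; ∠(WU, UN) = 90.00° ✓; |UN| = 10.80 ✗.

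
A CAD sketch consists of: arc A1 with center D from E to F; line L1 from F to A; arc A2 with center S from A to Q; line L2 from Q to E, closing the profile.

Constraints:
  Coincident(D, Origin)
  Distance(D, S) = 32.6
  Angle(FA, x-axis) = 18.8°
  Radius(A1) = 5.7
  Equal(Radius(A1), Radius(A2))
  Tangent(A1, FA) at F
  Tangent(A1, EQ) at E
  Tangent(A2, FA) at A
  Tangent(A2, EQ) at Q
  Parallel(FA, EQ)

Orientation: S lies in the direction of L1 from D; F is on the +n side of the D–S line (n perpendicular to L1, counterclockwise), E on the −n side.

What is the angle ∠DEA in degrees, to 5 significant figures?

70.726°

The slot axis is L1's direction at 18.8°, so u = (cos 18.8°, sin 18.8°) = (0.94665, 0.32227) and n = (−sin 18.8°, cos 18.8°) = (-0.32227, 0.94665). D is at the origin and S lies 32.6 along u from D, so S = 32.6·u = (30.861, 10.506). Tangency of A1 to both parallel lines with radius 5.7 puts F and E at D ± 5.7·n: F = (-1.8369, 5.3959), E = (1.8369, -5.3959). Equal radii place A and Q the same way about S: A = S + 5.7·n = (29.024, 15.902), Q = S − 5.7·n = (32.698, 5.1100). Then cos ∠DEA = ED·EA / (|ED||EA|), giving 70.726°.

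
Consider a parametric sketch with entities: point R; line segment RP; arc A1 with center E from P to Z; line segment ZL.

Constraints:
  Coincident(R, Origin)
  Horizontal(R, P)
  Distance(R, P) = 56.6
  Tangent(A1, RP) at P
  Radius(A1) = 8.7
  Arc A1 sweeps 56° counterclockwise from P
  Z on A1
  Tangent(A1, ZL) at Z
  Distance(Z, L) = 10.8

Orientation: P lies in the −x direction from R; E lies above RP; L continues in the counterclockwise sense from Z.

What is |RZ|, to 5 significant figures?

49.536

Since A1 is tangent to RP there, EP ⟂ RP, so E = P + (0, 8.7) = (-56.600, 8.7000). On A1, P sits at bearing -90° from E; a 56° counterclockwise sweep puts Z at bearing -34°, so Z = E + 8.7·(cos -34°, sin -34°) = (-49.387, 3.8350). Then |RZ| = |Z − R| = 49.536.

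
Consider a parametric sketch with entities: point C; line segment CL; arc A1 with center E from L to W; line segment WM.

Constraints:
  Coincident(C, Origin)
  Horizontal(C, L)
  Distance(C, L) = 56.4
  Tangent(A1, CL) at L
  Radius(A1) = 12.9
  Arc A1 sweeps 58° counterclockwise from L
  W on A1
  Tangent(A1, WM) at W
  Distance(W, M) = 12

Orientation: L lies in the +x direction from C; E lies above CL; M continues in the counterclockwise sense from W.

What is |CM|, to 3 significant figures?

75.5

C is at the origin; C and L share the same y with |CL| = 56.4 and L on the +x side, so L = (56.4, 0.00). The tangent condition forces EL to be normal to CL, so E = L + (0, 12.9) = (56.4, 12.9). On A1, L sits at bearing -90° from E; a 58° counterclockwise sweep puts W at bearing -32°, so W = E + 12.9·(cos -32°, sin -32°) = (67.3, 6.06). The tangent condition forces EW to be normal to WM, so WM runs along (−sin -32°, cos -32°); with |WM| = 12.0, M = (73.7, 16.2). Then |CM| = |M − C| = 75.5.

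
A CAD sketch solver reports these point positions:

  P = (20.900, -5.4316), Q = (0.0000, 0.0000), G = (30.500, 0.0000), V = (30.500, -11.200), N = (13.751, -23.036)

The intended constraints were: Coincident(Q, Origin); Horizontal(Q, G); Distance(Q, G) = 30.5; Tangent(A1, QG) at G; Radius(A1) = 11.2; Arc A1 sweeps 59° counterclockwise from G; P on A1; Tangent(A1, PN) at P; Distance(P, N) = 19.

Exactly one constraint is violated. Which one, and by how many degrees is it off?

Tangent(A1, PN) at P — off by 8.90°.

Q = (0.00, 0.00) ✓; Q.y = 0.00, G.y = 0.00 ✓; |QG| = 30.50 ✓; ∠(VG, GQ) = 90.00° ✓; |VG| = 11.20 ✓; bearing(V→P) − bearing(V→G) = 59.00° ✓; |VP| = 11.20 ✓; ∠(VP, PN) = 81.10° ✗; |PN| = 19.00 ✓.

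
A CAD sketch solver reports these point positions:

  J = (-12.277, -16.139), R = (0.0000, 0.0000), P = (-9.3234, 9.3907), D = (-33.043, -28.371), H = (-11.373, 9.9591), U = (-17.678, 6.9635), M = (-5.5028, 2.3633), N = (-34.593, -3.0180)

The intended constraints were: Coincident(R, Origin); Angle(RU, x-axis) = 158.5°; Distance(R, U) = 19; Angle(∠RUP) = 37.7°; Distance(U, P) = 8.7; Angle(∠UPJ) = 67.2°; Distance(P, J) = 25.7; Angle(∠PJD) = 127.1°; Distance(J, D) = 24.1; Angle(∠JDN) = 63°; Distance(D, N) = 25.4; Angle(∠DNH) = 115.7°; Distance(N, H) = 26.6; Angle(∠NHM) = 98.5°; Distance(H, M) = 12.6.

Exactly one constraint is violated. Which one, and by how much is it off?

Distance(H, M) = 12.6 — off by 3.00.

R = (0.00, 0.00) ✓; RU at 158.5° ✓; |RU| = 19.00 ✓; ∠RUP = 37.70° ✓; |UP| = 8.700 ✓; ∠UPJ = 67.20° ✓; |PJ| = 25.70 ✓; ∠PJD = 127.1° ✓; |JD| = 24.10 ✓; ∠JDN = 63.00° ✓; |DN| = 25.40 ✓; ∠DNH = 115.7° ✓; |NH| = 26.60 ✓; ∠NHM = 98.50° ✓; |HM| = 9.600 ✗.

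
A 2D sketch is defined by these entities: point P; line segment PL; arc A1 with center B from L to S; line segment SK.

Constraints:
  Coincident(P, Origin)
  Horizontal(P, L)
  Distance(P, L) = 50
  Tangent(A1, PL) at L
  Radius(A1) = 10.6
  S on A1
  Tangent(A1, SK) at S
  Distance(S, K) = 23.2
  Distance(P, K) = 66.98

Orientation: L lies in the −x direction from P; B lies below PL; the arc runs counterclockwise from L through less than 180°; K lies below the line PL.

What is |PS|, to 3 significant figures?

61.7

Checks: |BS| = 10.60 ✓; ∠(BS, SK) = 90.00° ✓; |SK| = 23.20 ✓; |PK| = 66.98 ✓.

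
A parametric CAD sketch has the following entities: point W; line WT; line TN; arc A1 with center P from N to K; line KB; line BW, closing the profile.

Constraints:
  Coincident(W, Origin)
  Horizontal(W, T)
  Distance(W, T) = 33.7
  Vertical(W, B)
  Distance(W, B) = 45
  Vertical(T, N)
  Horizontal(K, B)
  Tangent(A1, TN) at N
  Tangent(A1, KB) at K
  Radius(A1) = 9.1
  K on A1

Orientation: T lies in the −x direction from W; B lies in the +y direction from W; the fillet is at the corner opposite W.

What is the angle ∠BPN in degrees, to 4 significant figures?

159.7°

W is at the origin; W and T share the same y with |WT| = 33.7 and T on the −x side, so T = (-33.70, 0.000). WB is vertical with |WB| = 45.0 and B on the +y side, so B = (0.000, 45.00). The virtual corner opposite W is at (-33.70, 45.00). The tangent condition forces PN to be normal to TN and since A1 is tangent to KB there, PK ⟂ KB, with radius 9.1, so the center P sits 9.1 in from both sides at P = (-24.60, 35.90). That places the tangent points at N = (-33.70, 35.90) on TN and K = (-24.60, 45.00) on KB. Then cos ∠BPN = PB·PN / (|PB||PN|), giving 159.7°.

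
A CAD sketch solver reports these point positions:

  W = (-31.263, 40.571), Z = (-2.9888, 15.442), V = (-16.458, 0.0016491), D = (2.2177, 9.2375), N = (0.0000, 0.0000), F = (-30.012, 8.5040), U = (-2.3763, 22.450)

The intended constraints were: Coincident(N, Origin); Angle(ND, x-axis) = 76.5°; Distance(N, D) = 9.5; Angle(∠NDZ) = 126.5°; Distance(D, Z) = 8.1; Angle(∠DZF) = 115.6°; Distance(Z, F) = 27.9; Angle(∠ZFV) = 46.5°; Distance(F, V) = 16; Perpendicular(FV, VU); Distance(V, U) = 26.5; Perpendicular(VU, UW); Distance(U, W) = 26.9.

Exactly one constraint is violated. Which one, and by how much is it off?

Distance(U, W) = 26.9 — off by 7.20.

N = (0.00, 0.00) ✓; ND at 76.50° ✓; |ND| = 9.500 ✓; ∠NDZ = 126.5° ✓; |DZ| = 8.100 ✓; ∠DZF = 115.6° ✓; |ZF| = 27.90 ✓; ∠ZFV = 46.50° ✓; |FV| = 16.00 ✓; ∠(FV, VU) = 90.00° ✓; |VU| = 26.50 ✓; ∠(VU, UW) = 90.00° ✓; |UW| = 34.10 ✗.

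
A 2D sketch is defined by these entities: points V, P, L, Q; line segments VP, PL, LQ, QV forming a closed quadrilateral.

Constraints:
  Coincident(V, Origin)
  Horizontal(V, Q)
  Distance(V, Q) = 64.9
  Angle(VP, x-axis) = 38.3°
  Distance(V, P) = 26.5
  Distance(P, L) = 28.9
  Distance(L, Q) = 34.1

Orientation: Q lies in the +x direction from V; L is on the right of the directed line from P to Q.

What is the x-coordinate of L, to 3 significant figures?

32.3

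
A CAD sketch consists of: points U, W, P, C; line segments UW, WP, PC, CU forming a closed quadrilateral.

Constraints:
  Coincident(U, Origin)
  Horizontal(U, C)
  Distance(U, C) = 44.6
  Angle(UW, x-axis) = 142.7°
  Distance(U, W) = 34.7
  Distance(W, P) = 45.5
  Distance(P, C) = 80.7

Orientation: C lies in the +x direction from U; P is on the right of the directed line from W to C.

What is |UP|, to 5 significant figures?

40.436

Checks: |WP| = 45.50 ✓; |PC| = 80.70 ✓.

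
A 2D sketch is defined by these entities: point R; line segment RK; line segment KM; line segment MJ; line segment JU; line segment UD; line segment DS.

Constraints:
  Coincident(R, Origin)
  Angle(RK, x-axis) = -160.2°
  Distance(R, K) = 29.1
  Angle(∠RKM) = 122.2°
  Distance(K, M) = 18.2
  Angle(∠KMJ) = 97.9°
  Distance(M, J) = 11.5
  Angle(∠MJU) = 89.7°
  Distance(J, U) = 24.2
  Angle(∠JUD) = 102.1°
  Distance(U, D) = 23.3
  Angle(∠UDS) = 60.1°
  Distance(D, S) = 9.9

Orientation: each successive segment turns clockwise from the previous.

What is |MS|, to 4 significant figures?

21.27

R is at the origin; RK runs at -160.2° with length 29.1, so K = (-27.38, -9.857). ∠RKM = 122.2° gives KM at 142.0° from the x-axis; with |KM| = 18.2, M = (-41.72, 1.348). ∠KMJ = 97.9° gives MJ at 59.90° from the x-axis; with |MJ| = 11.5, J = (-35.95, 11.30). ∠MJU = 89.7° gives JU at -30.40° from the x-axis; with |JU| = 24.2, U = (-15.08, -0.9490). ∠JUD = 102.1° gives UD at -108.3° from the x-axis; with |UD| = 23.3, D = (-22.40, -23.07). ∠UDS = 60.1° gives DS at 131.8° from the x-axis; with |DS| = 9.9, S = (-29.00, -15.69). Then |MS| = |S − M| = 21.27.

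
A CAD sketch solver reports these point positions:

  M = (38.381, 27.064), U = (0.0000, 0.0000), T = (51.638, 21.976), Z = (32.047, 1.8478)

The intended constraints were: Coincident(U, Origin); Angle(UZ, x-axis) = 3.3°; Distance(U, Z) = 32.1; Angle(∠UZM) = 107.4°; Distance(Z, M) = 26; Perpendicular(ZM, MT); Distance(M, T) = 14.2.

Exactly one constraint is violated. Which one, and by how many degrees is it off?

Perpendicular(ZM, MT) — off by 6.90°.

U = (0.00, 0.00) ✓; UZ at 3.300° ✓; |UZ| = 32.10 ✓; ∠UZM = 107.4° ✓; |ZM| = 26.00 ✓; ∠(ZM, MT) = 96.90° ✗; |MT| = 14.20 ✓.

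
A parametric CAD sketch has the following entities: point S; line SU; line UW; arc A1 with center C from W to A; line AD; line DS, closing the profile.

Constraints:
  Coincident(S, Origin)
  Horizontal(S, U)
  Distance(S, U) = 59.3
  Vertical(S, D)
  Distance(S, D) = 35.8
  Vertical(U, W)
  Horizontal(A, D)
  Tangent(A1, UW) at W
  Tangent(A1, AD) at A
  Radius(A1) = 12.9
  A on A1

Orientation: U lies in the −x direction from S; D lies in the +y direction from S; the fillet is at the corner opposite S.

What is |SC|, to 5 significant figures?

51.743

S is at the origin; S and U share the same y with |SU| = 59.3 and U on the −x side, so U = (-59.300, 0.0000). SD is vertical with |SD| = 35.8 and D on the +y side, so D = (0.0000, 35.800). The virtual corner opposite S is at (-59.300, 35.800). Tangency of A1 to UW means the radius CW is perpendicular to UW and A1 meets AD tangentially, so CA is at right angles to AD, with radius 12.9, so the center C sits 12.9 in from both sides at C = (-46.400, 22.900). Then |SC| = |C − S| = 51.743.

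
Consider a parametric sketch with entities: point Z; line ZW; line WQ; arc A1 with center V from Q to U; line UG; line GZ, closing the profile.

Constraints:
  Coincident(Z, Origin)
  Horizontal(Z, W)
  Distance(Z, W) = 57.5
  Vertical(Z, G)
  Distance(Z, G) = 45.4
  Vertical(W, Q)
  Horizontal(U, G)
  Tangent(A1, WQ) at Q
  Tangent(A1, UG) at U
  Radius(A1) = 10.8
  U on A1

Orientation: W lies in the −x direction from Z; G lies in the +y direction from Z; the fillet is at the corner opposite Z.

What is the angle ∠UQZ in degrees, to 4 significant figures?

76.04°

The virtual corner opposite Z is at (-57.50, 45.40). Since A1 is tangent to WQ there, VQ ⟂ WQ and A1 meets UG tangentially, so VU is at right angles to UG, with radius 10.8, so the center V sits 10.8 in from both sides at V = (-46.70, 34.60). That places the tangent points at Q = (-57.50, 34.60) on WQ and U = (-46.70, 45.40) on UG. Then cos ∠UQZ = QU·QZ / (|QU||QZ|), giving 76.04°.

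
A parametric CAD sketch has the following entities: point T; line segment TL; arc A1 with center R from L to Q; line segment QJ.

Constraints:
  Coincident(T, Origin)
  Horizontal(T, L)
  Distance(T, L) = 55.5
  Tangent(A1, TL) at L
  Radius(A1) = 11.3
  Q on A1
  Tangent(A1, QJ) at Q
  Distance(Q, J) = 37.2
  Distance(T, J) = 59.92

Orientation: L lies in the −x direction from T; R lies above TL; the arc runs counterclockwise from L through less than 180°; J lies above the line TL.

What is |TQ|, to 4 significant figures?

45.35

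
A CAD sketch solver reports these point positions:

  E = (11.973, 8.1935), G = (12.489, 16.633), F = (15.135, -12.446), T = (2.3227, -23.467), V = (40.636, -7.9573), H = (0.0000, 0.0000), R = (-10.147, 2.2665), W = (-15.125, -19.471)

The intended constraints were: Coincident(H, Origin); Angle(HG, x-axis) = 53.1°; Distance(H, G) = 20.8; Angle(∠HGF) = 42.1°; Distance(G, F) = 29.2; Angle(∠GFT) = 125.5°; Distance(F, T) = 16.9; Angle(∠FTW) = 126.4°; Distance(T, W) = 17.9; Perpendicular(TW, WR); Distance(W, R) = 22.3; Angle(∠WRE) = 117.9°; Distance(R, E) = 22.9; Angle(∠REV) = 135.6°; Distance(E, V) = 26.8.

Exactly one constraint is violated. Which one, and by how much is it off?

Distance(E, V) = 26.8 — off by 6.10.

H = (0.00, 0.00) ✓; HG at 53.10° ✓; |HG| = 20.80 ✓; ∠HGF = 42.10° ✓; |GF| = 29.20 ✓; ∠GFT = 125.5° ✓; |FT| = 16.90 ✓; ∠FTW = 126.4° ✓; |TW| = 17.90 ✓; ∠(TW, WR) = 90.00° ✓; |WR| = 22.30 ✓; ∠WRE = 117.9° ✓; |RE| = 22.90 ✓; ∠REV = 135.6° ✓; |EV| = 32.90 ✗.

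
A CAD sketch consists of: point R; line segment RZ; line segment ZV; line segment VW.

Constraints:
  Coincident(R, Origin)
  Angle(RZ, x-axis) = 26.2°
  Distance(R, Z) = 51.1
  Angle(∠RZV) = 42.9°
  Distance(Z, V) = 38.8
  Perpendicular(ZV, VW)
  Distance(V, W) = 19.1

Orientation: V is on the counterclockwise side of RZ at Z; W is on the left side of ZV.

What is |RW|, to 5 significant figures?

15.744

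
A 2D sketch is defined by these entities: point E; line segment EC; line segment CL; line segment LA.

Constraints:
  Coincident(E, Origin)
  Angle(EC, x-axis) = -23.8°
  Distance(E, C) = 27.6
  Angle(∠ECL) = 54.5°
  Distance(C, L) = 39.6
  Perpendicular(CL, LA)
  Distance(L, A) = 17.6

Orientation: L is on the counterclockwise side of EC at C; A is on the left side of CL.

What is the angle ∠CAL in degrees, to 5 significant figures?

66.038°

E is at the origin; EC runs at -23.8° with length 27.6, so C = 27.6·(cos -23.8°, sin -23.8°) = (25.253, -11.138). ∠ECL = 54.5°, so CL runs at -23.8° + (180° − 54.5°) = 101.70° from the x-axis; with |CL| = 39.6, L = C + 39.6·(cos 101.70°, sin 101.70°) = (17.223, 27.639). The perpendicularity gives LA at right angles to CL; with |LA| = 17.6 on the left of CL, A = L + 17.6·(-0.97922, -0.20279) = (-0.011812, 24.070). Then cos ∠CAL = AC·AL / (|AC||AL|), giving 66.038°.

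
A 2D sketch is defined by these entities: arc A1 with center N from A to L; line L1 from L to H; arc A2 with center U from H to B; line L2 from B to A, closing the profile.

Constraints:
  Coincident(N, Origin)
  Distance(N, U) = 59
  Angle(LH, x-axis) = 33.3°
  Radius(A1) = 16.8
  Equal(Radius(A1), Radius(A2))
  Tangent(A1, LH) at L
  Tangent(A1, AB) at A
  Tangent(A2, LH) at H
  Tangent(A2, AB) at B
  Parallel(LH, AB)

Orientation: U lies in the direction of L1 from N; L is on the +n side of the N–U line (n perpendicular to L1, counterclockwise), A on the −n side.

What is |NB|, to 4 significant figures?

61.35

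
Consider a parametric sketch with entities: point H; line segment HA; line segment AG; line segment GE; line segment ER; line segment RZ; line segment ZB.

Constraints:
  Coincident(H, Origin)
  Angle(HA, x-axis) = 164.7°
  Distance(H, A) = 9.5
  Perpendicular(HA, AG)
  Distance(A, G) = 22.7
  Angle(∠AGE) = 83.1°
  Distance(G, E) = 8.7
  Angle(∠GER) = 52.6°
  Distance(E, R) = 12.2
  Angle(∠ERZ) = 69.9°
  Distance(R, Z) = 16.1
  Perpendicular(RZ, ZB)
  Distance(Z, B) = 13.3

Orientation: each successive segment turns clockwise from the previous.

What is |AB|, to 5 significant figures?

33.587

∠ERZ = 69.9° gives RZ at 100.30° from the x-axis; with |RZ| = 16.1, Z = (-8.5197, 30.782). RZ is perpendicular to ZB, so ZB runs at 10.300°; with |ZB| = 13.3, B = (4.5660, 33.160). Then |AB| = |B − A| = 33.587.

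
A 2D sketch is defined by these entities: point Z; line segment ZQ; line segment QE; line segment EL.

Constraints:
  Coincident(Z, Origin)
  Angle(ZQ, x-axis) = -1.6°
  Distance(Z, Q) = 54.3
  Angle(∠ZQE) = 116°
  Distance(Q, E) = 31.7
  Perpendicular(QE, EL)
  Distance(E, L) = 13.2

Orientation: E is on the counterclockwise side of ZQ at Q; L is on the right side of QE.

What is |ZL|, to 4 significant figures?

83.22

Z is at the origin; ZQ runs at -1.6° with length 54.3, so Q = 54.3·(cos -1.6°, sin -1.6°) = (54.28, -1.516). ∠ZQE = 116.0°, so QE runs at -1.6° + (180° − 116.0°) = 62.40° from the x-axis; with |QE| = 31.7, E = Q + 31.7·(cos 62.40°, sin 62.40°) = (68.97, 26.58). QE is perpendicular to EL; with |EL| = 13.2 on the right of QE, L = E + 13.2·(0.8862, -0.4633) = (80.66, 20.46). Then |ZL| = |L − Z| = 83.22.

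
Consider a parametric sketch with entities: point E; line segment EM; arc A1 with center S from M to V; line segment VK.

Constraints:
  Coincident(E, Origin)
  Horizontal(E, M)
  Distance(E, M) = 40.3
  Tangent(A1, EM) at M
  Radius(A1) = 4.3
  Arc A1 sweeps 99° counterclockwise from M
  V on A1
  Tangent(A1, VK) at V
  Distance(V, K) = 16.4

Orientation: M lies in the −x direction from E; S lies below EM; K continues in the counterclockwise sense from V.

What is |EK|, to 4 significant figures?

47.02

E is at the origin; EM is horizontal with |EM| = 40.3 and M on the −x side, so M = (-40.30, 0.000). The tangent condition forces SM to be normal to EM, so S = M + (0, -4.3) = (-40.30, -4.300). On A1, M sits at bearing 90° from S; a 99° counterclockwise sweep puts V at bearing 189°, so V = S + 4.3·(cos 189°, sin 189°) = (-44.55, -4.973). The tangent condition forces SV to be normal to VK, so VK runs along (−sin 189°, cos 189°); with |VK| = 16.4, K = (-41.98, -21.17). Then |EK| = |K − E| = 47.02.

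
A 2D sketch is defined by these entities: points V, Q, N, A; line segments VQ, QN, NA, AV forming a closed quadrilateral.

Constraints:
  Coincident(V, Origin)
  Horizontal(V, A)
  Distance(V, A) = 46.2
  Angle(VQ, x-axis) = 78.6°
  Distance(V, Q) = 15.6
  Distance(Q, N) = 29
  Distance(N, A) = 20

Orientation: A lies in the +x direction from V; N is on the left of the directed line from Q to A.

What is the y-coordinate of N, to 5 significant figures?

14.145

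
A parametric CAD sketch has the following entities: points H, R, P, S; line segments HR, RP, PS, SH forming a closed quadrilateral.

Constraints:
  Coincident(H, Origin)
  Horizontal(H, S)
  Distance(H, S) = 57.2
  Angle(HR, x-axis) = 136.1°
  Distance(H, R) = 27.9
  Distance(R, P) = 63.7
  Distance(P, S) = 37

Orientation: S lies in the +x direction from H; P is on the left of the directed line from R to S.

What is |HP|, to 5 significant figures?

53.822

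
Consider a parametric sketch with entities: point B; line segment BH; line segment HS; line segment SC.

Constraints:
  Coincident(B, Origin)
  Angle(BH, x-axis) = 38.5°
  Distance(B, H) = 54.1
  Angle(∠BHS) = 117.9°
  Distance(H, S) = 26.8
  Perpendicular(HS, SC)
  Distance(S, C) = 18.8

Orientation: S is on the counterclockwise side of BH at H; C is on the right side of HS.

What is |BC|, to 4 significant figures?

84.58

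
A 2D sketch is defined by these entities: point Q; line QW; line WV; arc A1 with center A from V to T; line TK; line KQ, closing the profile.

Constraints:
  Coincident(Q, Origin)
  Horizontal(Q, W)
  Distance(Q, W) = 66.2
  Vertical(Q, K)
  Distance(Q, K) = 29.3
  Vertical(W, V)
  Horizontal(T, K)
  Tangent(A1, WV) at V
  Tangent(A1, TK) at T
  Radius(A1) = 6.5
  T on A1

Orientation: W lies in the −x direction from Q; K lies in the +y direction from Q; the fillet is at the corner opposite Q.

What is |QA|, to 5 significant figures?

63.906

Q and K share the same x with |QK| = 29.3 and K on the +y side, so K = (0.0000, 29.300). The virtual corner opposite Q is at (-66.200, 29.300). The tangent condition forces AV to be normal to WV and tangency of A1 to TK means the radius AT is perpendicular to TK, with radius 6.5, so the center A sits 6.5 in from both sides at A = (-59.700, 22.800). Then |QA| = |A − Q| = 63.906.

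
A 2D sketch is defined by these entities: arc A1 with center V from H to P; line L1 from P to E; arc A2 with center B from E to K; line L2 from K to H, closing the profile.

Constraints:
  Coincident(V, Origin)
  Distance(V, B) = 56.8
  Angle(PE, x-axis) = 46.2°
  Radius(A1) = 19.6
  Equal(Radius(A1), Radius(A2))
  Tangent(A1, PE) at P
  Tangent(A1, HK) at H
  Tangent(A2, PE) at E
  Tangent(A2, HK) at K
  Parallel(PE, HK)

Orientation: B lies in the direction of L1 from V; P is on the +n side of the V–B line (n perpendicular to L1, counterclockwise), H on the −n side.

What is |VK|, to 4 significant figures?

60.09

Tangency of A1 to both parallel lines with radius 19.6 puts P and H at V ± 19.6·n: P = (-14.15, 13.57), H = (14.15, -13.57). Equal radii place E and K the same way about B: E = B + 19.6·n = (25.17, 54.56), K = B − 19.6·n = (53.46, 27.43). Then |VK| = |K − V| = 60.09.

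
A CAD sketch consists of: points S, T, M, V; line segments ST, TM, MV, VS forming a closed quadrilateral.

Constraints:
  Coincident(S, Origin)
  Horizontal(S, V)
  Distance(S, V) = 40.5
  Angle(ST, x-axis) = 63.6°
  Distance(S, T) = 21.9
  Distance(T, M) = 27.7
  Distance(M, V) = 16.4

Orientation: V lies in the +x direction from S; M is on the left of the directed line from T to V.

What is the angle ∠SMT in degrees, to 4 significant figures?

30.72°

S is at the origin; SV is horizontal with |SV| = 40.5 and V in +x, so V = (40.5, 0). ST runs at 63.6° with |ST| = 21.9, so T = (9.738, 19.62). M is determined by |TM| = 27.7 and |MV| = 16.4 together: it lies at the intersection of circle(T, 27.7) and circle(V, 16.4). With |TV| = 36.48, the foot of the radical line on TV is 25.07 from T and the perpendicular offset is √(27.7² − 25.07²) = 11.78. Taking the left-of-TV solution: M = (37.21, 16.07).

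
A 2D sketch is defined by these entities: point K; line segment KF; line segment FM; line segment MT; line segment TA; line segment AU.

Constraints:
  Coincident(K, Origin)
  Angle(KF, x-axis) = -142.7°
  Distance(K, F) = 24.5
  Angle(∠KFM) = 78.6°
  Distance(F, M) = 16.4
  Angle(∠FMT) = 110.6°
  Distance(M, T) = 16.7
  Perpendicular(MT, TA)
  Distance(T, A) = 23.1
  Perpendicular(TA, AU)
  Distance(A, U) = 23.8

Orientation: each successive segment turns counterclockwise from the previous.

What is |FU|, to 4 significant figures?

7.862

K is at the origin; KF runs at -142.7° with length 24.5, so F = (-19.49, -14.85). ∠KFM = 78.6° gives FM at -41.30° from the x-axis; with |FM| = 16.4, M = (-7.168, -25.67). ∠FMT = 110.6° gives MT at 28.10° from the x-axis; with |MT| = 16.7, T = (7.563, -17.80). MT is perpendicular to TA, so TA runs at 118.1°; with |TA| = 23.1, A = (-3.317, 2.572). TA ⟂ AU, so AU runs at -151.9°; with |AU| = 23.8, U = (-24.31, -8.638). Then |FU| = |U − F| = 7.862.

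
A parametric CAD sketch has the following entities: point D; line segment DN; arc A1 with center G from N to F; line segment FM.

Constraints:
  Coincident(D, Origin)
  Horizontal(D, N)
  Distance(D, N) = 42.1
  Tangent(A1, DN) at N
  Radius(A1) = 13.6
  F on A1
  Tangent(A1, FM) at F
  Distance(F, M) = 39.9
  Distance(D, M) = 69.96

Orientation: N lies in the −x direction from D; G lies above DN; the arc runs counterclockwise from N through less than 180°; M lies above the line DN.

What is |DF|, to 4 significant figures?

34.36

Checks: |GF| = 13.60 ✓; ∠(GF, FM) = 90.00° ✓; |FM| = 39.90 ✓; |DM| = 69.96 ✓.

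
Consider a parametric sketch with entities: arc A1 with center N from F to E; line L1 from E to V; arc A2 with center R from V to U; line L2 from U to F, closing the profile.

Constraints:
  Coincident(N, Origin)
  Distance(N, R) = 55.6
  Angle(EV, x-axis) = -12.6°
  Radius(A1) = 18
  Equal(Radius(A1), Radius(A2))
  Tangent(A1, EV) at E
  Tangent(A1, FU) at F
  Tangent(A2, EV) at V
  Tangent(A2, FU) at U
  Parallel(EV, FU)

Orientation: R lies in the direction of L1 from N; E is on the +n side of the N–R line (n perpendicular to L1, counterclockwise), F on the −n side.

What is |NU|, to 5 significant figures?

58.441

Tangency of A1 to both parallel lines with radius 18.0 puts E and F at N ± 18.0·n: E = (3.9266, 17.567), F = (-3.9266, -17.567). Equal radii place V and U the same way about R: V = R + 18.0·n = (58.188, 5.4377), U = R − 18.0·n = (50.334, -29.695). Then |NU| = |U − N| = 58.441.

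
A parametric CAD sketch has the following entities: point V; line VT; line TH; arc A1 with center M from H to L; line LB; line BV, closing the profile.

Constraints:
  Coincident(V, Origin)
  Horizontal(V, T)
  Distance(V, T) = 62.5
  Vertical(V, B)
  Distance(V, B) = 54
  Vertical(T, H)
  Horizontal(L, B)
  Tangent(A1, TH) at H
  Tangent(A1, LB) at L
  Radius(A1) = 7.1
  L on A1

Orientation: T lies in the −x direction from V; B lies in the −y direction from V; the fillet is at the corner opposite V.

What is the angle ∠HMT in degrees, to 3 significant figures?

81.4°

V is at the origin; VT is horizontal with |VT| = 62.5 and T on the −x side, so T = (-62.5, 0.00). VB is vertical with |VB| = 54.0 and B on the −y side, so B = (0.00, -54.0). The virtual corner opposite V is at (-62.5, -54.0). A1 meets TH tangentially, so MH is at right angles to TH and A1 meets LB tangentially, so ML is at right angles to LB, with radius 7.1, so the center M sits 7.1 in from both sides at M = (-55.4, -46.9). That places the tangent points at H = (-62.5, -46.9) on TH and L = (-55.4, -54.0) on LB. Then cos ∠HMT = MH·MT / (|MH||MT|), giving 81.4°.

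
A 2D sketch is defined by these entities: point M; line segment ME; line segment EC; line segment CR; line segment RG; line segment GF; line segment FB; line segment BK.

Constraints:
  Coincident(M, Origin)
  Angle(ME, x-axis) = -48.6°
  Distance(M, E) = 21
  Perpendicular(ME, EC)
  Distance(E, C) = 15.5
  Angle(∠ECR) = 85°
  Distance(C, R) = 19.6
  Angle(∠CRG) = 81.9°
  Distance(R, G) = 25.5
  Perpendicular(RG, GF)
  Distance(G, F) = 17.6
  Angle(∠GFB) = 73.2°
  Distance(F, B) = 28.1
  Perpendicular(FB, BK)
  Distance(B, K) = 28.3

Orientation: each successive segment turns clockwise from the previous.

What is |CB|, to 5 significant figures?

10.764

M is at the origin; ME runs at -48.6° with length 21.0, so E = (13.888, -15.752). ME is perpendicular to EC, so EC runs at -138.60°; with |EC| = 15.5, C = (2.2608, -26.003). ∠ECR = 85.0° gives CR at 126.40° from the x-axis; with |CR| = 19.6, R = (-9.3702, -10.227). ∠CRG = 81.9° gives RG at 28.300° from the x-axis; with |RG| = 25.5, G = (13.082, 1.8625). RG ⟂ GF, so GF runs at -61.700°; with |GF| = 17.6, F = (21.426, -13.634). ∠GFB = 73.2° gives FB at -168.50° from the x-axis; with |FB| = 28.1, B = (-6.1099, -19.236). Then |CB| = |B − C| = 10.764.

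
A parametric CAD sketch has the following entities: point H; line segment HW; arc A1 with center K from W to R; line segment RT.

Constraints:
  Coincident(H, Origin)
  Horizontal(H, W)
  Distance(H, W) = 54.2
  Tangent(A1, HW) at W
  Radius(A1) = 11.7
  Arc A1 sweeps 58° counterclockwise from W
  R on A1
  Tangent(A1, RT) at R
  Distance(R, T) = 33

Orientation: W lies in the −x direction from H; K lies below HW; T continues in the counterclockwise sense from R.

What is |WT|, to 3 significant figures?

43.3

H is at the origin; HW is horizontal with |HW| = 54.2 and W on the −x side, so W = (-54.2, 0.00). Since A1 is tangent to HW there, KW ⟂ HW, so K = W + (0, -11.7) = (-54.2, -11.7). On A1, W sits at bearing 90° from K; a 58° counterclockwise sweep puts R at bearing 148°, so R = K + 11.7·(cos 148°, sin 148°) = (-64.1, -5.50). Since A1 is tangent to RT there, KR ⟂ RT, so RT runs along (−sin 148°, cos 148°); with |RT| = 33.0, T = (-81.6, -33.5). Then |WT| = |T − W| = 43.3.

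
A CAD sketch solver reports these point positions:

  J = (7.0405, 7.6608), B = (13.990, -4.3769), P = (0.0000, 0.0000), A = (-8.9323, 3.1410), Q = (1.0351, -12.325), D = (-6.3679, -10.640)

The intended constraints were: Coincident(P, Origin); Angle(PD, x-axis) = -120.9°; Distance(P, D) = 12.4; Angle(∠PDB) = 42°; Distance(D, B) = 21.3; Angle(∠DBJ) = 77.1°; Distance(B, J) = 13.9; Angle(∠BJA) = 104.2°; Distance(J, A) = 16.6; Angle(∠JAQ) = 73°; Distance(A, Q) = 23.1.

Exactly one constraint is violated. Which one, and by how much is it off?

Distance(A, Q) = 23.1 — off by 4.70.

P = (0.00, 0.00) ✓; PD at -120.9° ✓; |PD| = 12.40 ✓; ∠PDB = 42.00° ✓; |DB| = 21.30 ✓; ∠DBJ = 77.10° ✓; |BJ| = 13.90 ✓; ∠BJA = 104.2° ✓; |JA| = 16.60 ✓; ∠JAQ = 73.00° ✓; |AQ| = 18.40 ✗.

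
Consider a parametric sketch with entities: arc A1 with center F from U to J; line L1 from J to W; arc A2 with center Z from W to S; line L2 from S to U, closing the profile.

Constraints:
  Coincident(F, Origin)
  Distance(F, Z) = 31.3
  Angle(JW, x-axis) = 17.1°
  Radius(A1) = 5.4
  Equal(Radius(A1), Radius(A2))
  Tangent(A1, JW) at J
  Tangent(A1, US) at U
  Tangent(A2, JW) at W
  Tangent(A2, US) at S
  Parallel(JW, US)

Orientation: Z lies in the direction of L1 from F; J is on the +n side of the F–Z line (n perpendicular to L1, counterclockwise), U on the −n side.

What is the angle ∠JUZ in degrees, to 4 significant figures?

80.21°

The slot axis is L1's direction at 17.1°, so u = (cos 17.1°, sin 17.1°) = (0.9558, 0.2940) and n = (−sin 17.1°, cos 17.1°) = (-0.2940, 0.9558). F is at the origin and Z lies 31.3 along u from F, so Z = 31.3·u = (29.92, 9.203). Tangency of A1 to both parallel lines with radius 5.4 puts J and U at F ± 5.4·n: J = (-1.588, 5.161), U = (1.588, -5.161). Then cos ∠JUZ = UJ·UZ / (|UJ||UZ|), giving 80.21°.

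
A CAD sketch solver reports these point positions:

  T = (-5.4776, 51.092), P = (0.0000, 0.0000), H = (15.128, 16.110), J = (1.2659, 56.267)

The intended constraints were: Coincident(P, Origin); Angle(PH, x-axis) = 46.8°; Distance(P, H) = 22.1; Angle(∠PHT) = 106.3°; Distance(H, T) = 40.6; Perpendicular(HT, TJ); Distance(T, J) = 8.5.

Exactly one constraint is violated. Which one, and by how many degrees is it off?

Perpendicular(HT, TJ) — off by 7.00°.

P = (0.00, 0.00) ✓; PH at 46.80° ✓; |PH| = 22.10 ✓; ∠PHT = 106.3° ✓; |HT| = 40.60 ✓; ∠(HT, TJ) = 83.00° ✗; |TJ| = 8.500 ✓.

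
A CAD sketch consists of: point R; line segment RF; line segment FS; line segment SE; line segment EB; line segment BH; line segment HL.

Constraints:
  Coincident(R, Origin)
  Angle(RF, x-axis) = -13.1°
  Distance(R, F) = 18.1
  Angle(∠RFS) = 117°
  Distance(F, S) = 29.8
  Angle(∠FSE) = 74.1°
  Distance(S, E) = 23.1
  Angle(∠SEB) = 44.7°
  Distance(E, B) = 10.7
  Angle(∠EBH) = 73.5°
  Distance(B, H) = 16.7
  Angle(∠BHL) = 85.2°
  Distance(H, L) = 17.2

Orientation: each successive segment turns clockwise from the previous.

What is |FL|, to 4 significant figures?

45.32

R is at the origin; RF runs at -13.1° with length 18.1, so F = (17.63, -4.102). ∠RFS = 117.0° gives FS at -76.10° from the x-axis; with |FS| = 29.8, S = (24.79, -33.03). ∠FSE = 74.1° gives SE at 178.0° from the x-axis; with |SE| = 23.1, E = (1.702, -32.22). ∠SEB = 44.7° gives EB at 42.70° from the x-axis; with |EB| = 10.7, B = (9.565, -24.97). ∠EBH = 73.5° gives BH at -63.80° from the x-axis; with |BH| = 16.7, H = (16.94, -39.95). ∠BHL = 85.2° gives HL at -158.6° from the x-axis; with |HL| = 17.2, L = (0.9244, -46.23). Then |FL| = |L − F| = 45.32.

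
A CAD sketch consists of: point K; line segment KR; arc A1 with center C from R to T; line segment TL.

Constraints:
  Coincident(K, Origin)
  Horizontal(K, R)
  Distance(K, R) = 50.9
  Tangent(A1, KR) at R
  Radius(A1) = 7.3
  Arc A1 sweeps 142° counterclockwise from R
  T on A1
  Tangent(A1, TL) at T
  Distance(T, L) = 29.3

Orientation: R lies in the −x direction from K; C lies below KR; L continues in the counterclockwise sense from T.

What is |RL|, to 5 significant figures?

36.227

K is at the origin; KR is horizontal with |KR| = 50.9 and R on the −x side, so R = (-50.900, 0.0000). The tangent condition forces CR to be normal to KR, so C = R + (0, -7.3) = (-50.900, -7.3000). On A1, R sits at bearing 90° from C; a 142° counterclockwise sweep puts T at bearing 232°, so T = C + 7.3·(cos 232°, sin 232°) = (-55.394, -13.052). The tangent condition forces CT to be normal to TL, so TL runs along (−sin 232°, cos 232°); with |TL| = 29.3, L = (-32.306, -31.091). Then |RL| = |L − R| = 36.227.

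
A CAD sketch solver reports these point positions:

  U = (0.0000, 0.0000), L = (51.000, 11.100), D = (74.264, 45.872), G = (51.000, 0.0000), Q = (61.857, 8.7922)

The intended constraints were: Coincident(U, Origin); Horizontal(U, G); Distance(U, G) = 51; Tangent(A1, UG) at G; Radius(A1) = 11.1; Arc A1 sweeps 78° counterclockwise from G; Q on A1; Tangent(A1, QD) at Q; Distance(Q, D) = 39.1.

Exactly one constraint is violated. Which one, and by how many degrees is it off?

Tangent(A1, QD) at Q — off by 6.50°.

U = (0.00, 0.00) ✓; U.y = 0.00, G.y = 0.00 ✓; |UG| = 51.00 ✓; ∠(LG, GU) = 90.00° ✓; |LG| = 11.10 ✓; bearing(L→Q) − bearing(L→G) = 78.00° ✓; |LQ| = 11.10 ✓; ∠(LQ, QD) = 96.50° ✗; |QD| = 39.10 ✓.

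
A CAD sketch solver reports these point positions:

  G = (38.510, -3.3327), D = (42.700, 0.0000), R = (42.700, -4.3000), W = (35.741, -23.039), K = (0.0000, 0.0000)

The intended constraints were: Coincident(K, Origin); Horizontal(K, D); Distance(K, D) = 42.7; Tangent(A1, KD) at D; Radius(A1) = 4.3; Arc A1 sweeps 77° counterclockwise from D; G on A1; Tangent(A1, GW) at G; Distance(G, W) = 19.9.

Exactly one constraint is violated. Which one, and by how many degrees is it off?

Tangent(A1, GW) at G — off by 5.00°.

K = (0.00, 0.00) ✓; K.y = 0.00, D.y = 0.00 ✓; |KD| = 42.70 ✓; ∠(RD, DK) = 90.00° ✓; |RD| = 4.300 ✓; bearing(R→G) − bearing(R→D) = 77.00° ✓; |RG| = 4.300 ✓; ∠(RG, GW) = 85.00° ✗; |GW| = 19.90 ✓.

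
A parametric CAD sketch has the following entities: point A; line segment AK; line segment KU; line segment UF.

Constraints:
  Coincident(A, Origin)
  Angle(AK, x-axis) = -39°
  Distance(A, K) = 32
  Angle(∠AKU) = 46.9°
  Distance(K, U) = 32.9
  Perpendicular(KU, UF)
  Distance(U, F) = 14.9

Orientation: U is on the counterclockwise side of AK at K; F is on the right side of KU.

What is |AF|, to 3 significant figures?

39.8

A is at the origin; AK runs at -39.0° with length 32.0, so K = 32.0·(cos -39.0°, sin -39.0°) = (24.9, -20.1). ∠AKU = 46.9°, so KU runs at -39.0° + (180° − 46.9°) = 94.1° from the x-axis; with |KU| = 32.9, U = K + 32.9·(cos 94.1°, sin 94.1°) = (22.5, 12.7). KU ⟂ UF; with |UF| = 14.9 on the right of KU, F = U + 14.9·(0.997, 0.0715) = (37.4, 13.7). Then |AF| = |F − A| = 39.8.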